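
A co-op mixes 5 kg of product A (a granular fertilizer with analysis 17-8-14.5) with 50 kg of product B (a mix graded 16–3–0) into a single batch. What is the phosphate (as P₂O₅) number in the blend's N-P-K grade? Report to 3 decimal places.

3.455% P₂O₅

Total mass = 5 + 50 = 55 kg.
P₂O₅ mass = 8%×5 + 3%×50 = 1.9 kg.
% P₂O₅ = 1.9 / 55 = 3.45455%.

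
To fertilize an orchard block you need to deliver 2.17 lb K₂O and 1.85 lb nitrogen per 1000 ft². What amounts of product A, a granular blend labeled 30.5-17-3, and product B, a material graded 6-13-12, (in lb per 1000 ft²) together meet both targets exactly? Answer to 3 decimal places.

With a, b = lb per 1000 ft² of product A and product B:
K₂O: 0.03·a + 0.12·b = 2.17
N: 0.305·a + 0.06·b = 1.85
Eliminate a: (row1) − 0.03/0.305·(row2) → 0.114098·b = 1.98803, so b = 17.4239.
Back-substitute: a = (2.17 − 0.12·17.4239) / 0.03 = 2.63793.

2.638 lb product A, 17.424 lb product B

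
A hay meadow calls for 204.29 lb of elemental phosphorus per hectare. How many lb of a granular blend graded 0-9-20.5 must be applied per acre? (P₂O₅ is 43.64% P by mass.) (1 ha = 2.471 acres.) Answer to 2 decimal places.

As P₂O₅: 204.29 / 0.4364 = 468.126 lb per hectare.
Product per hectare = 468.126 / 9% = 5201.4 lb.
Convert to per acre: 5201.4 × 0.404694 = 2104.976 lb.

2104.98 lb of product per acre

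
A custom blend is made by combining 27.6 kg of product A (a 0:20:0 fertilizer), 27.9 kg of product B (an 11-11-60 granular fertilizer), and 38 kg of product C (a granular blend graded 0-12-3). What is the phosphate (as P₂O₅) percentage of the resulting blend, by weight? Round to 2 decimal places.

14.06% P₂O₅

Total mass = 27.6 + 27.9 + 38 = 93.5 kg.
P₂O₅ mass = 20%×27.6 + 11%×27.9 + 12%×38 = 13.149 kg.
% P₂O₅ = 13.149 / 93.5 = 14.0631%.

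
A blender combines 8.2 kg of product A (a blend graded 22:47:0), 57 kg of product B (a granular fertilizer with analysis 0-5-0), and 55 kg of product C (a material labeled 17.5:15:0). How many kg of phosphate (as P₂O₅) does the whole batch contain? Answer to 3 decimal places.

P₂O₅ mass = 47%×8.2 + 5%×57 + 15%×55 = 14.954 kg.

14.954 kg P₂O₅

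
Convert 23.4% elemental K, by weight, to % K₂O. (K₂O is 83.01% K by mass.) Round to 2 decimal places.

%K₂O = 23.4 / 0.8301 = 28.1894%.

28.19% K₂O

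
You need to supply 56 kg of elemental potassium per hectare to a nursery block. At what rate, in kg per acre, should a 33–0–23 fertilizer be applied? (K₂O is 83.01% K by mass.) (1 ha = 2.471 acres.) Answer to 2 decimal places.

118.70 kg of product per acre

As K₂O: 56 / 0.8301 = 67.4618 kg per hectare.
Product per hectare = 67.4618 / 23% = 293.312 kg.
Convert to per acre: 293.312 × 0.404694 = 118.702 kg.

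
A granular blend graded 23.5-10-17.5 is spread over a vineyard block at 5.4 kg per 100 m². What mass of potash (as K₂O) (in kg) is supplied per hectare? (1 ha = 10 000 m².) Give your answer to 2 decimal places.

94.50 kg K₂O per hectare

K₂O per 100 m² = 5.4 × 17.5% = 0.945 kg.
Convert to per hectare: 0.945 × 100 = 94.5 kg.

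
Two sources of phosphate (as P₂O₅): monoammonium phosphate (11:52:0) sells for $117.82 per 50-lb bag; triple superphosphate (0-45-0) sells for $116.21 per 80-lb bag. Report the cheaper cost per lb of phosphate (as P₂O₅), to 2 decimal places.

$3.23 per lb P₂O₅ (triple superphosphate)

monoammonium phosphate: P₂O₅ per bag = 50 × 52% = 26 lb; cost = 117.82 / 26 = $4.5315/lb P₂O₅.
triple superphosphate: P₂O₅ per bag = 80 × 45% = 36 lb; cost = 116.21 / 36 = $3.2281/lb P₂O₅.
triple superphosphate is cheaper.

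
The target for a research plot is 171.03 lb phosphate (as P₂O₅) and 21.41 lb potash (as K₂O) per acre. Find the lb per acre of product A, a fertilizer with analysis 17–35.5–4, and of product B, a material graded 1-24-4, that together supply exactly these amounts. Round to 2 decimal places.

Let a = lb of product A, b = lb of product B (per acre).
P₂O₅: 0.355·a + 0.24·b = 171.03
K₂O: 0.04·a + 0.04·b = 21.41
Eliminate b: (row1) − 0.24/0.04·(row2) → 0.115·a = 42.57, so a = 370.174.
Then b = (21.41 − 0.04·370.174) / 0.04 = 165.076.

370.17 lb product A, 165.08 lb product B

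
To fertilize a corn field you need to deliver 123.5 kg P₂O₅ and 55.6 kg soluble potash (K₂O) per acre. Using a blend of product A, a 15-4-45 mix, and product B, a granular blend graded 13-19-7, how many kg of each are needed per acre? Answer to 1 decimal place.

Let a = kg of product A, b = kg of product B (per acre).
P₂O₅: 0.04·a + 0.19·b = 123.5
K₂O: 0.45·a + 0.07·b = 55.6
Eliminate a: (row1) − 0.04/0.45·(row2) → 0.183778·b = 118.558, so b = 645.115.
Back-substitute: a = (123.5 − 0.19·645.115) / 0.04 = 23.2044.

23.2 kg product A, 645.1 kg product B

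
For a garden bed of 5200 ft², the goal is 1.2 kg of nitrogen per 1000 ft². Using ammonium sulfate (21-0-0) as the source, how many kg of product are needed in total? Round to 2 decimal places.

29.71 kg

Product per 1000 ft² = 1.2 / 21% = 5.71429 kg.
Total product = 5.71429 × 5200 / 1000 = 29.7143 kg.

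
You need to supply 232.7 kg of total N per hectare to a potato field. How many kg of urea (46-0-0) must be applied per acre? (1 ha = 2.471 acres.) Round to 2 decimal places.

Product per hectare = 232.7 / 46% = 505.87 kg.
Convert to per acre: 505.87 × 0.404694 = 204.723 kg.

204.72 kg of product per acre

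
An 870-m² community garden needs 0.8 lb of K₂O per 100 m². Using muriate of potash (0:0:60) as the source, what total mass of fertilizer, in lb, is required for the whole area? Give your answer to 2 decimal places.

11.60 lb

Product per 100 m² = 0.8 / 60% = 1.33333 lb.
Total product = 1.33333 × 870 / 100 = 11.6 lb.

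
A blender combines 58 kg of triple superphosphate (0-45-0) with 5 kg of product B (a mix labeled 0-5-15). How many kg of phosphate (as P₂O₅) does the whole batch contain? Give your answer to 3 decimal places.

26.350 kg P₂O₅

P₂O₅ mass = 45%×58 + 5%×5 = 26.35 kg.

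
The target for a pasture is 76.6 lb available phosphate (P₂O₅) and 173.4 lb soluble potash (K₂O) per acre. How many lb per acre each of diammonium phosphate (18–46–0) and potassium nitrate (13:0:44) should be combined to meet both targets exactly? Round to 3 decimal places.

Let a = lb of diammonium phosphate, b = lb of potassium nitrate (per acre).
P₂O₅: 0.46·a + 0·b = 76.6
K₂O: 0·a + 0.44·b = 173.4
Solving simultaneously: a = 166.5217, b = 394.0909.

166.522 lb diammonium phosphate, 394.091 lb potassium nitrate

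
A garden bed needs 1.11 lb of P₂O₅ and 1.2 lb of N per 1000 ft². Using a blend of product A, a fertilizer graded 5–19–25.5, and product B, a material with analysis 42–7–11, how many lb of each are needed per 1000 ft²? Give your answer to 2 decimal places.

5.01 lb product A, 2.26 lb product B

With a, b = lb per 1000 ft² of product A and product B:
P₂O₅: 0.19·a + 0.07·b = 1.11
N: 0.05·a + 0.42·b = 1.2
Solving simultaneously: a = 5.00917, b = 2.26081.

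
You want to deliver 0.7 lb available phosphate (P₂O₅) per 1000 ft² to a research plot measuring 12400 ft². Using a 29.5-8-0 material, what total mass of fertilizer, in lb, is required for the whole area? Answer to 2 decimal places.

108.50 lb

Product per 1000 ft² = 0.7 / 8% = 8.75 lb.
Total product = 8.75 × 12400 / 1000 = 108.5 lb.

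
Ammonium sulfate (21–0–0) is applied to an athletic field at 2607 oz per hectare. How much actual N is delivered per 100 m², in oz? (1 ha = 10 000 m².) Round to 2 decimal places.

5.47 oz N per hundred sq m

nitrogen per hectare = 2607 × 21% = 547.47 oz.
Convert to per 100 m²: 547.47 × 0.01 = 5.4747 oz.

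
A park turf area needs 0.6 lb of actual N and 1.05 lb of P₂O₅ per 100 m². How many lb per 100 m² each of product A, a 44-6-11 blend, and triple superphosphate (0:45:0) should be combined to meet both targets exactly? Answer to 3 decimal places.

Let a = lb of product A, b = lb of triple superphosphate (per 100 m²).
N: 0.44·a + 0·b = 0.6
P₂O₅: 0.06·a + 0.45·b = 1.05
Solving simultaneously: a = 1.36364, b = 2.15152.

1.364 lb product A, 2.152 lb triple superphosphate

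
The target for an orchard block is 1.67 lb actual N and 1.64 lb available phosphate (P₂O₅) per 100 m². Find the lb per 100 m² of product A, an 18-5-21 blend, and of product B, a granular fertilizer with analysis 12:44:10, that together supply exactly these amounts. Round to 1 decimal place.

7.3 lb product A, 2.9 lb product B

With a, b = lb per 100 m² of product A and product B:
N: 0.18·a + 0.12·b = 1.67
P₂O₅: 0.05·a + 0.44·b = 1.64
Eliminate a: (row1) − 0.18/0.05·(row2) → -1.464·b = -4.234, so b = 2.89208.
Back-substitute: a = (1.67 − 0.12·2.89208) / 0.18 = 7.34973.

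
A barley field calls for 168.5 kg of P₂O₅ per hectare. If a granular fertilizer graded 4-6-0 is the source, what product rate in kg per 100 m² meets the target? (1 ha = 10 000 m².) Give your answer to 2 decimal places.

28.08 kg of product per hundred sq m

Product per hectare = 168.5 / 6% = 2808.33 kg.
Convert to per 100 m²: 2808.33 × 0.01 = 28.0833 kg.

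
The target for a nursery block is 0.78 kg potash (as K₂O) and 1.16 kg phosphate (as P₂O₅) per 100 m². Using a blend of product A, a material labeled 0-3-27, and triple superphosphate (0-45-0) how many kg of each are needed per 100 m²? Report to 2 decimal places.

2.89 kg product A, 2.39 kg triple superphosphate

With a, b = kg per 100 m² of product A and triple superphosphate:
K₂O: 0.27·a + 0·b = 0.78
P₂O₅: 0.03·a + 0.45·b = 1.16
From row1: a = (0.78 − 0·b) / 0.27.
Into row2: 0.03·(0.78 − 0·b)/0.27 + 0.45·b = 1.16 → b = 2.38519, a = 2.88889.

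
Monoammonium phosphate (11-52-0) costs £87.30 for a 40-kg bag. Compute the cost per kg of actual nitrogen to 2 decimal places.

£19.84 per kg N

N in bag = 40 × 11% = 4.4 kg.
Cost per kg N = £87.30 / 4.4 = £19.8409.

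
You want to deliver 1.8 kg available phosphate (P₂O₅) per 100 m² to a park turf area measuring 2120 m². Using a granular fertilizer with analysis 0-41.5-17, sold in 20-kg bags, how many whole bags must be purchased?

Product per 100 m² = 1.8 / 41.5% = 4.33735 kg.
Total product = 4.33735 × 2120 / 100 = 91.9518 kg.
Bags = ⌈91.9518 / 20⌉ = 5.

5 bags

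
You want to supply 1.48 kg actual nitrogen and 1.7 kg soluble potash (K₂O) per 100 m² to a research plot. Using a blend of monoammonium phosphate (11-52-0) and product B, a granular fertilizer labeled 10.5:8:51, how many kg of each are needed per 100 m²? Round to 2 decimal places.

With a, b = kg per 100 m² of monoammonium phosphate and product B:
N: 0.11·a + 0.105·b = 1.48
K₂O: 0·a + 0.51·b = 1.7
Solving simultaneously: a = 10.2727, b = 3.33333.

10.27 kg monoammonium phosphate, 3.33 kg product B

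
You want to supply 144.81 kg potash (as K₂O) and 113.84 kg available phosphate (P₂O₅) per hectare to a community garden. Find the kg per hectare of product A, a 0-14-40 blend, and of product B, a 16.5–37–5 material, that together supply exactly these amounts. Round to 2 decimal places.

Let a = kg of product A, b = kg of product B (per hectare).
K₂O: 0.4·a + 0.05·b = 144.81
P₂O₅: 0.14·a + 0.37·b = 113.84
From row1: a = (144.81 − 0.05·b) / 0.4.
Into row2: 0.14·(144.81 − 0.05·b)/0.4 + 0.37·b = 113.84 → b = 179.167, a = 339.629.

339.63 kg product A, 179.17 kg product B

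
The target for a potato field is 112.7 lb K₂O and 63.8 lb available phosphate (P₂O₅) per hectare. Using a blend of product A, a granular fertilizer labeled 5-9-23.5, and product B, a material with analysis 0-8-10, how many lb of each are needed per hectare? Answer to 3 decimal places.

Per-hectare balance (a = product A, b = product B):
K₂O: 0.235·a + 0.1·b = 112.7
P₂O₅: 0.09·a + 0.08·b = 63.8
From row1: a = (112.7 − 0.1·b) / 0.235.
Into row2: 0.09·(112.7 − 0.1·b)/0.235 + 0.08·b = 63.8 → b = 494.89796, a = 268.9796.

268.980 lb product A, 494.898 lb product B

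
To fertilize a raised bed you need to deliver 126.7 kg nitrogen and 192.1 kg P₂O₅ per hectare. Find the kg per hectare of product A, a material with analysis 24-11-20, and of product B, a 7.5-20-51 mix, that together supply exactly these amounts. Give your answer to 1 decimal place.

275.0 kg product A, 809.2 kg product B

Let a = kg of product A, b = kg of product B (per hectare).
N: 0.24·a + 0.075·b = 126.7
P₂O₅: 0.11·a + 0.2·b = 192.1
Solving simultaneously: a = 275.031, b = 809.233.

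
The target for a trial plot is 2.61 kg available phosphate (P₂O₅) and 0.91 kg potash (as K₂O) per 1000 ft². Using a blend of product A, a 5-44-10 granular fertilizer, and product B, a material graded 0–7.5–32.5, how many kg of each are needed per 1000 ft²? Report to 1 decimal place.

5.8 kg product A, 1.0 kg product B

With a, b = kg per 1000 ft² of product A and product B:
P₂O₅: 0.44·a + 0.075·b = 2.61
K₂O: 0.1·a + 0.325·b = 0.91
Eliminate b: (row1) − 0.075/0.325·(row2) → 0.416923·a = 2.4, so a = 5.75646.
Then b = (0.91 − 0.1·5.75646) / 0.325 = 1.02878.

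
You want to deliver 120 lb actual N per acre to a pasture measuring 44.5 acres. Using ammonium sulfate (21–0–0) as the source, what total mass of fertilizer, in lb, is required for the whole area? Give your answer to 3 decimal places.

Product per acre = 120 / 21% = 571.429 lb.
Total product = 571.429 × 44.5 = 25428.5714 lb.

25428.571 lb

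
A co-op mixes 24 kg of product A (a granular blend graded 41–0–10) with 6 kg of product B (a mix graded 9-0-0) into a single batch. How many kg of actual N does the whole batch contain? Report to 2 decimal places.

10.38 kg N

N mass = 41%×24 + 9%×6 = 10.38 kg.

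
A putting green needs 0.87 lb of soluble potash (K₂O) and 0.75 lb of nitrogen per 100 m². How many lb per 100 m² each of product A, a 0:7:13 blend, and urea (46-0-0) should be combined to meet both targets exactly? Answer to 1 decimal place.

6.7 lb product A, 1.6 lb urea

With a, b = lb per 100 m² of product A and urea:
K₂O: 0.13·a + 0·b = 0.87
N: 0·a + 0.46·b = 0.75
Solving simultaneously: a = 6.69231, b = 1.63043.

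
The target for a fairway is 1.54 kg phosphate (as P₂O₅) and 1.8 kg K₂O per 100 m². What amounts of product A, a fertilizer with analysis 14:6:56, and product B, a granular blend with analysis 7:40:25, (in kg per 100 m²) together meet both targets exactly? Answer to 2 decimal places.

Let a = kg of product A, b = kg of product B (per 100 m²).
P₂O₅: 0.06·a + 0.4·b = 1.54
K₂O: 0.56·a + 0.25·b = 1.8
From row1: a = (1.54 − 0.4·b) / 0.06.
Into row2: 0.56·(1.54 − 0.4·b)/0.06 + 0.25·b = 1.8 → b = 3.60957, a = 1.60287.

1.60 kg product A, 3.61 kg product B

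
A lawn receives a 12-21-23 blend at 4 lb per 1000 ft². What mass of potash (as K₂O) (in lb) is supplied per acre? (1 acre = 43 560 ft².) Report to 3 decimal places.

40.075 lb K₂O per acre

K₂O per 1000 ft² = 4 × 23% = 0.92 lb.
Convert to per acre: 0.92 × 43.56 = 40.0752 lb.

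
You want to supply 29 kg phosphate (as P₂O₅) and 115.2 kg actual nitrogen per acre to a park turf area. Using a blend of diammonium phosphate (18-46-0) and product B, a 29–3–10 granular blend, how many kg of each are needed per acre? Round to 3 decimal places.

Let a = kg of diammonium phosphate, b = kg of product B (per acre).
P₂O₅: 0.46·a + 0.03·b = 29
N: 0.18·a + 0.29·b = 115.2
Eliminate b: (row1) − 0.03/0.29·(row2) → 0.441379·a = 17.0828, so a = 38.7031.
Then b = (115.2 − 0.18·38.7031) / 0.29 = 373.2188.

38.703 kg diammonium phosphate, 373.219 kg product B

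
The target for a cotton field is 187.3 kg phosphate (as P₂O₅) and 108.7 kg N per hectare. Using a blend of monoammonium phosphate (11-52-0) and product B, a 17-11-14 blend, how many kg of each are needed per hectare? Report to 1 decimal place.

260.6 kg monoammonium phosphate, 470.8 kg product B

Per-hectare balance (a = monoammonium phosphate, b = product B):
P₂O₅: 0.52·a + 0.11·b = 187.3
N: 0.11·a + 0.17·b = 108.7
Eliminate a: (row1) − 0.52/0.11·(row2) → -0.693636·b = -326.555, so b = 470.786.
Back-substitute: a = (187.3 − 0.11·470.786) / 0.52 = 260.603.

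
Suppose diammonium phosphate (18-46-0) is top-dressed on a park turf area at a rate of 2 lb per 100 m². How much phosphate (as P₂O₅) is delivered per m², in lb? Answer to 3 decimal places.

P₂O₅ per 100 m² = 2 × 46% = 0.92 lb.
Convert to per m²: 0.92 × 0.01 = 0.0092 lb.

0.009 lb P₂O₅ per sq m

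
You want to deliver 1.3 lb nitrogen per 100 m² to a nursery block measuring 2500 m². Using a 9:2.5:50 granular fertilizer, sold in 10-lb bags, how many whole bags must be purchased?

Product per 100 m² = 1.3 / 9% = 14.4444 lb.
Total product = 14.4444 × 2500 / 100 = 361.111 lb.
Bags = ⌈361.111 / 10⌉ = 37.

37 bags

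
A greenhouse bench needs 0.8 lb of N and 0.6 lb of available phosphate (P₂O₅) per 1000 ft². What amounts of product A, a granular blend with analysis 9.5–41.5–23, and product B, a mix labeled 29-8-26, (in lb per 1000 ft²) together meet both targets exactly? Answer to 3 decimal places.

0.976 lb product A, 2.439 lb product B

With a, b = lb per 1000 ft² of product A and product B:
N: 0.095·a + 0.29·b = 0.8
P₂O₅: 0.415·a + 0.08·b = 0.6
Eliminate b: (row1) − 0.29/0.08·(row2) → -1.40937·a = -1.375, so a = 0.97561.
Then b = (0.6 − 0.415·0.97561) / 0.08 = 2.43902.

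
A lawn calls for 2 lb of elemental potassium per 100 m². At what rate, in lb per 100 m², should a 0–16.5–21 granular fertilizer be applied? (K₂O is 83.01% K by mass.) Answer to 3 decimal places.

11.473 lb of product per hundred sq m

As K₂O: 2 / 0.8301 = 2.40935 lb per 100 m².
Product per 100 m² = 2.40935 / 21% = 11.4731 lb.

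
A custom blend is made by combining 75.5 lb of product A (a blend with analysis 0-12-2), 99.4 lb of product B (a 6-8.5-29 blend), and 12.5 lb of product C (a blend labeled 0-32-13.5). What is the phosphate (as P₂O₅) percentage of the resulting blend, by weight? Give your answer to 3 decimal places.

Total mass = 75.5 + 99.4 + 12.5 = 187.4 lb.
P₂O₅ mass = 12%×75.5 + 8.5%×99.4 + 32%×12.5 = 21.509 lb.
% P₂O₅ = 21.509 / 187.4 = 11.4776%.

11.478% P₂O₅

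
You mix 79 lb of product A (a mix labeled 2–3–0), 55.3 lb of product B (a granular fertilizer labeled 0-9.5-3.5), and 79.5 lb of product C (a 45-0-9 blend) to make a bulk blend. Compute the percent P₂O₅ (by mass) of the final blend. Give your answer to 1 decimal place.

3.6% P₂O₅

Total mass = 79 + 55.3 + 79.5 = 213.8 lb.
P₂O₅ mass = 3%×79 + 9.5%×55.3 + 0%×79.5 = 7.6235 lb.
% P₂O₅ = 7.6235 / 213.8 = 3.56572%.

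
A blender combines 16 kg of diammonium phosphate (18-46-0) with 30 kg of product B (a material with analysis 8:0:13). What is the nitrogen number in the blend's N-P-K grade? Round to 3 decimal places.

Total mass = 16 + 30 = 46 kg.
N mass = 18%×16 + 8%×30 = 5.28 kg.
% N = 5.28 / 46 = 11.4783%.

11.478% N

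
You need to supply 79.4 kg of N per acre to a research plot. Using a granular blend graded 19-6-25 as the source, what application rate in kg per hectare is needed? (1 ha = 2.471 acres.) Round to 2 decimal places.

1032.62 kg of product per hectare

Product per acre = 79.4 / 19% = 417.895 kg.
Convert to per hectare: 417.895 × 2.471 = 1032.618 kg.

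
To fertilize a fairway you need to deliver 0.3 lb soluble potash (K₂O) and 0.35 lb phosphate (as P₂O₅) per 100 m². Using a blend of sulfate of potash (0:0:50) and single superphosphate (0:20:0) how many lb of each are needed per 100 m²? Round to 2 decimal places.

0.60 lb sulfate of potash, 1.75 lb single superphosphate

With a, b = lb per 100 m² of sulfate of potash and single superphosphate:
K₂O: 0.5·a + 0·b = 0.3
P₂O₅: 0·a + 0.2·b = 0.35
Solving simultaneously: a = 0.6, b = 1.75.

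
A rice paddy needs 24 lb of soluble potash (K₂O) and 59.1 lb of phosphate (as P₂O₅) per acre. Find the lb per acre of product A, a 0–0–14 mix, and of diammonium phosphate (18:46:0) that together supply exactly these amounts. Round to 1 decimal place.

Let a = lb of product A, b = lb of diammonium phosphate (per acre).
K₂O: 0.14·a + 0·b = 24
P₂O₅: 0·a + 0.46·b = 59.1
Solving simultaneously: a = 171.429, b = 128.478.

171.4 lb product A, 128.5 lb diammonium phosphate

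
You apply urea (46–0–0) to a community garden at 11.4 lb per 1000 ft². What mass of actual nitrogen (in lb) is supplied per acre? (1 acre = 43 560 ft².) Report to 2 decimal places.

228.43 lb N per acre

nitrogen per 1000 ft² = 11.4 × 46% = 5.244 lb.
Convert to per acre: 5.244 × 43.56 = 228.429 lb.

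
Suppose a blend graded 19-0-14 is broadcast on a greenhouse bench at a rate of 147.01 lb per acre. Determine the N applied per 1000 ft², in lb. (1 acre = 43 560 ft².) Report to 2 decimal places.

0.64 lb N per thousand sq ft

nitrogen per acre = 147.01 × 19% = 27.9319 lb.
Convert to per 1000 ft²: 27.9319 × 0.0229568 = 0.641228 lb.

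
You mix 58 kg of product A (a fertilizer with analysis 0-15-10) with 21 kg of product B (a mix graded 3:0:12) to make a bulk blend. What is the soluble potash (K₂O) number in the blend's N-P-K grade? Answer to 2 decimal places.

10.53% K₂O

Total mass = 58 + 21 = 79 kg.
K₂O mass = 10%×58 + 12%×21 = 8.32 kg.
% K₂O = 8.32 / 79 = 10.5316%.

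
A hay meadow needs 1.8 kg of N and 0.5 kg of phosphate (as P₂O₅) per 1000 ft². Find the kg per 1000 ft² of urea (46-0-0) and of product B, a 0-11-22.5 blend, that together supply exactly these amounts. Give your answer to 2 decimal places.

With a, b = kg per 1000 ft² of urea and product B:
N: 0.46·a + 0·b = 1.8
P₂O₅: 0·a + 0.11·b = 0.5
Solving simultaneously: a = 3.91304, b = 4.54545.

3.91 kg urea, 4.55 kg product B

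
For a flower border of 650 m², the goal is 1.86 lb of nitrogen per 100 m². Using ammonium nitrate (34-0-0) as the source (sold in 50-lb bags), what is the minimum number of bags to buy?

Product per 100 m² = 1.86 / 34% = 5.47059 lb.
Total product = 5.47059 × 650 / 100 = 35.5588 lb.
Bags = ⌈35.5588 / 50⌉ = 1.

1 bags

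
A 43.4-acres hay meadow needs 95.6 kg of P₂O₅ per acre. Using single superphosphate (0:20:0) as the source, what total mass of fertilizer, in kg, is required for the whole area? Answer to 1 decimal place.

Product per acre = 95.6 / 20% = 478 kg.
Total product = 478 × 43.4 = 20745.2 kg.

20745.2 kg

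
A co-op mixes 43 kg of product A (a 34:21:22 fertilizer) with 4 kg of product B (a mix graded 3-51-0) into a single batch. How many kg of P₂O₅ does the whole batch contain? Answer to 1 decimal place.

P₂O₅ mass = 21%×43 + 51%×4 = 11.07 kg.

11.1 kg P₂O₅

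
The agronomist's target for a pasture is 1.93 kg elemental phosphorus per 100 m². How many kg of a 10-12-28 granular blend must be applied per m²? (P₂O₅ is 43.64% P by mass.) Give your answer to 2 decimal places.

As P₂O₅: 1.93 / 0.4364 = 4.42255 kg per 100 m².
Product per 100 m² = 4.42255 / 12% = 36.8546 kg.
Convert to per m²: 36.8546 × 0.01 = 0.368546 kg.

0.37 kg of product per sq m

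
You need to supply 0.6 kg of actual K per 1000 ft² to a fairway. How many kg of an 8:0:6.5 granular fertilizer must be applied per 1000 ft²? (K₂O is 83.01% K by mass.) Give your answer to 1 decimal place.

As K₂O: 0.6 / 0.8301 = 0.722804 kg per 1000 ft².
Product per 1000 ft² = 0.722804 / 6.5% = 11.1201 kg.

11.1 kg of product per thousand sq ft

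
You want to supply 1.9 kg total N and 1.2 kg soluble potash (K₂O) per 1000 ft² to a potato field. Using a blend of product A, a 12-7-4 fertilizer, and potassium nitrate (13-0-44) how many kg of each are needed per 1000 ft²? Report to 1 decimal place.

14.3 kg product A, 1.4 kg potassium nitrate

Per-1000 ft² balance (a = product A, b = potassium nitrate):
N: 0.12·a + 0.13·b = 1.9
K₂O: 0.04·a + 0.44·b = 1.2
Eliminate b: (row1) − 0.13/0.44·(row2) → 0.108182·a = 1.54545, so a = 14.2857.
Then b = (1.2 − 0.04·14.2857) / 0.44 = 1.42857.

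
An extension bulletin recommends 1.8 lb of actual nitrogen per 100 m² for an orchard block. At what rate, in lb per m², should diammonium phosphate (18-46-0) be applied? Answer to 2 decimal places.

0.10 lb of product per sq m

Product per 100 m² = 1.8 / 18% = 10 lb.
Convert to per m²: 10 × 0.01 = 0.1 lb.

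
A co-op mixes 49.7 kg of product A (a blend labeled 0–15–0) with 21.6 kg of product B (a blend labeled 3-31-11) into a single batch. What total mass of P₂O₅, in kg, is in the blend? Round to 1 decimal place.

P₂O₅ mass = 15%×49.7 + 31%×21.6 = 14.151 kg.

14.2 kg P₂O₅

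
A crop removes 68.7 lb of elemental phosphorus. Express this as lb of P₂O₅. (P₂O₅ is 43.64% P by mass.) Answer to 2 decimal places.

157.42 lb P₂O₅

P₂O₅ = 68.7 / 0.4364 = 157.424 lb.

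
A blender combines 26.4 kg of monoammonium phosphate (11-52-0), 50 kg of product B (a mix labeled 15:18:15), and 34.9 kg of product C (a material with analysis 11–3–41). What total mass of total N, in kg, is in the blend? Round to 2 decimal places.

N mass = 11%×26.4 + 15%×50 + 11%×34.9 = 14.243 kg.

14.24 kg N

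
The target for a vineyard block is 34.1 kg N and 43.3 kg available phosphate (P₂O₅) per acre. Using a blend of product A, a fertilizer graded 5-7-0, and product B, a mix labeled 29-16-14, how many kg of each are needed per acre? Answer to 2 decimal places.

With a, b = kg per acre of product A and product B:
N: 0.05·a + 0.29·b = 34.1
P₂O₅: 0.07·a + 0.16·b = 43.3
From row1: a = (34.1 − 0.29·b) / 0.05.
Into row2: 0.07·(34.1 − 0.29·b)/0.05 + 0.16·b = 43.3 → b = 18.0488, a = 577.317.

577.32 kg product A, 18.05 kg product B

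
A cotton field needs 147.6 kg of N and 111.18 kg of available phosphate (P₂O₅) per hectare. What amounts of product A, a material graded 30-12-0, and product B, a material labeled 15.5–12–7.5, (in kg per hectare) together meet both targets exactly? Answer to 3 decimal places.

27.534 kg product A, 898.966 kg product B

With a, b = kg per hectare of product A and product B:
N: 0.3·a + 0.155·b = 147.6
P₂O₅: 0.12·a + 0.12·b = 111.18
Eliminate b: (row1) − 0.155/0.12·(row2) → 0.145·a = 3.9925, so a = 27.53448.
Then b = (111.18 − 0.12·27.53448) / 0.12 = 898.9655.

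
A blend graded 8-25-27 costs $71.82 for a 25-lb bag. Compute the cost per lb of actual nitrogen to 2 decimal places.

$35.91 per lb N

N in bag = 25 × 8% = 2 lb.
Cost per lb N = $71.82 / 2 = $35.9100.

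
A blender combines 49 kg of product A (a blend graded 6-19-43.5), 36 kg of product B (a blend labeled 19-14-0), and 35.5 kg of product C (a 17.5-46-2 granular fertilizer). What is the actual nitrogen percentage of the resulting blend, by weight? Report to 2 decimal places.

13.27% N

Total mass = 49 + 36 + 35.5 = 120.5 kg.
N mass = 6%×49 + 19%×36 + 17.5%×35.5 = 15.9925 kg.
% N = 15.9925 / 120.5 = 13.2718%.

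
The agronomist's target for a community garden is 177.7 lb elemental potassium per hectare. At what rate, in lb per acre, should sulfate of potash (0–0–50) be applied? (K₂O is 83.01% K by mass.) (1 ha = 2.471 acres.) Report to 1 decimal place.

As K₂O: 177.7 / 0.8301 = 214.071 lb per hectare.
Product per hectare = 214.071 / 50% = 428.141 lb.
Convert to per acre: 428.141 × 0.404694 = 173.266 lb.

173.3 lb of product per acre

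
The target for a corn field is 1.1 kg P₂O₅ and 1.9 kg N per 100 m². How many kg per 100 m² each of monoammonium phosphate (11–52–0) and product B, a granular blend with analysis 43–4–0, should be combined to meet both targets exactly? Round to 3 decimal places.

1.811 kg monoammonium phosphate, 3.955 kg product B

Let a = kg of monoammonium phosphate, b = kg of product B (per 100 m²).
P₂O₅: 0.52·a + 0.04·b = 1.1
N: 0.11·a + 0.43·b = 1.9
From row1: a = (1.1 − 0.04·b) / 0.52.
Into row2: 0.11·(1.1 − 0.04·b)/0.52 + 0.43·b = 1.9 → b = 3.95529, a = 1.81113.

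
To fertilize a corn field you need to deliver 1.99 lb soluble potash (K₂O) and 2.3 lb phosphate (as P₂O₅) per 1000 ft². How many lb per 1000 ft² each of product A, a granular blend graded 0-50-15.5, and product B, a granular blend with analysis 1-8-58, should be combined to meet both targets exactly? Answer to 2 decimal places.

4.23 lb product A, 2.30 lb product B

Let a = lb of product A, b = lb of product B (per 1000 ft²).
K₂O: 0.155·a + 0.58·b = 1.99
P₂O₅: 0.5·a + 0.08·b = 2.3
From row1: a = (1.99 − 0.58·b) / 0.155.
Into row2: 0.5·(1.99 − 0.58·b)/0.155 + 0.08·b = 2.3 → b = 2.30007, a = 4.23199.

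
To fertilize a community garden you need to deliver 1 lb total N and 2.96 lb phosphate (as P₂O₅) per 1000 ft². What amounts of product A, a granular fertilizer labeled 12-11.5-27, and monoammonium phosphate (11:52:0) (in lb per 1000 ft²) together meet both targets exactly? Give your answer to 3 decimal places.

3.908 lb product A, 4.828 lb monoammonium phosphate

Per-1000 ft² balance (a = product A, b = monoammonium phosphate):
N: 0.12·a + 0.11·b = 1
P₂O₅: 0.115·a + 0.52·b = 2.96
Eliminate b: (row1) − 0.11/0.52·(row2) → 0.0956731·a = 0.373846, so a = 3.90754.
Then b = (2.96 − 0.115·3.90754) / 0.52 = 4.82814.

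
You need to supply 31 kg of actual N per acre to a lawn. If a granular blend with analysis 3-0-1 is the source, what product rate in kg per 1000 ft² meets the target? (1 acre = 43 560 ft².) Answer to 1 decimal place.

23.7 kg of product per thousand sq ft

Product per acre = 31 / 3% = 1033.33 kg.
Convert to per 1000 ft²: 1033.33 × 0.0229568 = 23.7221 kg.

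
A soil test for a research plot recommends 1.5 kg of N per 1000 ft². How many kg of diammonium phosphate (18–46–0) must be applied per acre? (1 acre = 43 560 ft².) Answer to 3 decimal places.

Product per 1000 ft² = 1.5 / 18% = 8.33333 kg.
Convert to per acre: 8.33333 × 43.56 = 363 kg.

363.000 kg of product per acre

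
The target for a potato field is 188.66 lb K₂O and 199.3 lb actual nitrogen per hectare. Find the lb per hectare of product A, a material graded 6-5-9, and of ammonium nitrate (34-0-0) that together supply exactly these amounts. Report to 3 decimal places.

2096.222 lb product A, 216.255 lb ammonium nitrate

With a, b = lb per hectare of product A and ammonium nitrate:
K₂O: 0.09·a + 0·b = 188.66
N: 0.06·a + 0.34·b = 199.3
Eliminate a: (row1) − 0.09/0.06·(row2) → -0.51·b = -110.29, so b = 216.2549.
Back-substitute: a = (188.66 − 0·216.2549) / 0.09 = 2096.2222.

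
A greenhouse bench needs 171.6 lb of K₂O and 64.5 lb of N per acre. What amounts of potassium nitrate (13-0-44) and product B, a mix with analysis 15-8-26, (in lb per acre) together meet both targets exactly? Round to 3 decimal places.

278.571 lb potassium nitrate, 188.571 lb product B

With a, b = lb per acre of potassium nitrate and product B:
K₂O: 0.44·a + 0.26·b = 171.6
N: 0.13·a + 0.15·b = 64.5
Solving simultaneously: a = 278.5714, b = 188.5714.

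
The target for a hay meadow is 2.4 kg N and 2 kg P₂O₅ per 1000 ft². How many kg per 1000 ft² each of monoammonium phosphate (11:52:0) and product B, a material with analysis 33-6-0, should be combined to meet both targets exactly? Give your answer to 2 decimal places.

With a, b = kg per 1000 ft² of monoammonium phosphate and product B:
N: 0.11·a + 0.33·b = 2.4
P₂O₅: 0.52·a + 0.06·b = 2
Eliminate a: (row1) − 0.11/0.52·(row2) → 0.317308·b = 1.97692, so b = 6.2303.
Back-substitute: a = (2.4 − 0.33·6.2303) / 0.11 = 3.12727.

3.13 kg monoammonium phosphate, 6.23 kg product B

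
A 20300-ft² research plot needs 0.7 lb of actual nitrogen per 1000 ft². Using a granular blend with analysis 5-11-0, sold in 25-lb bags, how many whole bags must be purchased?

Product per 1000 ft² = 0.7 / 5% = 14 lb.
Total product = 14 × 20300 / 1000 = 284.2 lb.
Bags = ⌈284.2 / 25⌉ = 12.

12 bags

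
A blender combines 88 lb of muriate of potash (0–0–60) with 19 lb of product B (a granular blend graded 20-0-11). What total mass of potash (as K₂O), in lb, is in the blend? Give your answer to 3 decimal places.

K₂O mass = 60%×88 + 11%×19 = 54.89 lb.

54.890 lb K₂O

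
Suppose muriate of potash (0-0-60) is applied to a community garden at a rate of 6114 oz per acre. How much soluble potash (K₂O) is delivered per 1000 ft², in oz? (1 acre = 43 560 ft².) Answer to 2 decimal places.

K₂O per acre = 6114 × 60% = 3668.4 oz.
Convert to per 1000 ft²: 3668.4 × 0.0229568 = 84.2149 oz.

84.21 oz K₂O per thousand sq ft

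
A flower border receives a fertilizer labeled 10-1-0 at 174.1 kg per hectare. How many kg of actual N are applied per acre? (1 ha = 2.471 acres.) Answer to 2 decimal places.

7.05 kg N per acre

nitrogen per hectare = 174.1 × 10% = 17.41 kg.
Convert to per acre: 17.41 × 0.404694 = 7.04573 kg.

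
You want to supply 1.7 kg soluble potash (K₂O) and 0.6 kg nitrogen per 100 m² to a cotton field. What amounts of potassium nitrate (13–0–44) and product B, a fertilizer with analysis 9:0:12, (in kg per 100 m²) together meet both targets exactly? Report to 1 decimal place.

Let a = kg of potassium nitrate, b = kg of product B (per 100 m²).
K₂O: 0.44·a + 0.12·b = 1.7
N: 0.13·a + 0.09·b = 0.6
Eliminate a: (row1) − 0.44/0.13·(row2) → -0.184615·b = -0.330769, so b = 1.79167.
Back-substitute: a = (1.7 − 0.12·1.79167) / 0.44 = 3.375.

3.4 kg potassium nitrate, 1.8 kg product B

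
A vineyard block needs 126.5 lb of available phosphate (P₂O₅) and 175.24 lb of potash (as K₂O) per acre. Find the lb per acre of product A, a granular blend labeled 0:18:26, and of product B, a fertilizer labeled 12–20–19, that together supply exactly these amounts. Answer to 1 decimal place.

Let a = lb of product A, b = lb of product B (per acre).
P₂O₅: 0.18·a + 0.2·b = 126.5
K₂O: 0.26·a + 0.19·b = 175.24
Solving simultaneously: a = 618.708, b = 75.6629.

618.7 lb product A, 75.7 lb product B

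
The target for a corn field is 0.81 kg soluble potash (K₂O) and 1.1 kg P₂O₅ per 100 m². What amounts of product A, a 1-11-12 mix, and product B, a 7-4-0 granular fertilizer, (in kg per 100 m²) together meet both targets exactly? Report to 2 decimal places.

6.75 kg product A, 8.94 kg product B

Let a = kg of product A, b = kg of product B (per 100 m²).
K₂O: 0.12·a + 0·b = 0.81
P₂O₅: 0.11·a + 0.04·b = 1.1
Eliminate a: (row1) − 0.12/0.11·(row2) → -0.0436364·b = -0.39, so b = 8.9375.
Back-substitute: a = (0.81 − 0·8.9375) / 0.12 = 6.75.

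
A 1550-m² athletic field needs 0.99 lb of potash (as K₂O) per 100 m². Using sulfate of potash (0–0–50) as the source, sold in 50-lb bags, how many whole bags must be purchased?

Product per 100 m² = 0.99 / 50% = 1.98 lb.
Total product = 1.98 × 1550 / 100 = 30.69 lb.
Bags = ⌈30.69 / 50⌉ = 1.

1 bags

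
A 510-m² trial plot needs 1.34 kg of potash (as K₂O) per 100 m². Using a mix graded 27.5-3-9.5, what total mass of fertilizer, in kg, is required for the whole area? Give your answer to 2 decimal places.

71.94 kg

Product per 100 m² = 1.34 / 9.5% = 14.1053 kg.
Total product = 14.1053 × 510 / 100 = 71.9368 kg.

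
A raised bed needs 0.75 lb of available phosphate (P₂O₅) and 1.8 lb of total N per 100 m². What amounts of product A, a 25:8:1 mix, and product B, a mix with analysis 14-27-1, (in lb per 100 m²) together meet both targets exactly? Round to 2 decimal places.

6.77 lb product A, 0.77 lb product B

With a, b = lb per 100 m² of product A and product B:
P₂O₅: 0.08·a + 0.27·b = 0.75
N: 0.25·a + 0.14·b = 1.8
Solving simultaneously: a = 6.76732, b = 0.772647.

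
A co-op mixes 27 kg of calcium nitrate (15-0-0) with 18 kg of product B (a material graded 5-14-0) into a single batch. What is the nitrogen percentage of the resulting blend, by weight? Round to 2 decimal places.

11.00% N

Total mass = 27 + 18 = 45 kg.
N mass = 15%×27 + 5%×18 = 4.95 kg.
% N = 4.95 / 45 = 11%.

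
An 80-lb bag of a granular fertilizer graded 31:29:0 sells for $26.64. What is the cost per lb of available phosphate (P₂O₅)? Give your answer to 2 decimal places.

$1.15 per lb P₂O₅

P₂O₅ in bag = 80 × 29% = 23.2 lb.
Cost per lb P₂O₅ = $26.64 / 23.2 = $1.1483.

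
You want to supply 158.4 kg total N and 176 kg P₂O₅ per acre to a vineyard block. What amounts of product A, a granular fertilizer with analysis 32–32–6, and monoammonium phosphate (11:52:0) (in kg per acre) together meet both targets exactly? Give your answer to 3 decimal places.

480.244 kg product A, 42.927 kg monoammonium phosphate

With a, b = kg per acre of product A and monoammonium phosphate:
N: 0.32·a + 0.11·b = 158.4
P₂O₅: 0.32·a + 0.52·b = 176
Eliminate a: (row1) − 0.32/0.32·(row2) → -0.41·b = -17.6, so b = 42.9268.
Back-substitute: a = (158.4 − 0.11·42.9268) / 0.32 = 480.2439.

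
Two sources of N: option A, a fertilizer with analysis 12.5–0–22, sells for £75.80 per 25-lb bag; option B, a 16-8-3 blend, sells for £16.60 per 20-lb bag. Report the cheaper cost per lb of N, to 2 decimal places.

£5.19 per lb N (option B)

option A: N per bag = 25 × 12.5% = 3.125 lb; cost = 75.80 / 3.125 = £24.2560/lb N.
option B: N per bag = 20 × 16% = 3.2 lb; cost = 16.60 / 3.2 = £5.1875/lb N.
option B is cheaper.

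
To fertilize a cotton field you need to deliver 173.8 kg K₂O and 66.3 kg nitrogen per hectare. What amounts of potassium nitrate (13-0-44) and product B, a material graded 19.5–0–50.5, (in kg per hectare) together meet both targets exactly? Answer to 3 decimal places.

Per-hectare balance (a = potassium nitrate, b = product B):
K₂O: 0.44·a + 0.505·b = 173.8
N: 0.13·a + 0.195·b = 66.3
Eliminate b: (row1) − 0.505/0.195·(row2) → 0.103333·a = 2.1, so a = 20.3226.
Then b = (66.3 − 0.13·20.3226) / 0.195 = 326.4516.

20.323 kg potassium nitrate, 326.452 kg product B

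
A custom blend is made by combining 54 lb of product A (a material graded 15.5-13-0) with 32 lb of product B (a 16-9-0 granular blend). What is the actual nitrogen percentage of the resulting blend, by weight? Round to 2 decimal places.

15.69% N

Total mass = 54 + 32 = 86 lb.
N mass = 15.5%×54 + 16%×32 = 13.49 lb.
% N = 13.49 / 86 = 15.686%.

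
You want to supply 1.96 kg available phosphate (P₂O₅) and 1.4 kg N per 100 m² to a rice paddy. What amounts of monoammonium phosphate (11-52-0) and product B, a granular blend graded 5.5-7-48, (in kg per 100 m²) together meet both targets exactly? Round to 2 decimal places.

With a, b = kg per 100 m² of monoammonium phosphate and product B:
P₂O₅: 0.52·a + 0.07·b = 1.96
N: 0.11·a + 0.055·b = 1.4
Eliminate a: (row1) − 0.52/0.11·(row2) → -0.19·b = -4.65818, so b = 24.5167.
Back-substitute: a = (1.96 − 0.07·24.5167) / 0.52 = 0.4689.

0.47 kg monoammonium phosphate, 24.52 kg product B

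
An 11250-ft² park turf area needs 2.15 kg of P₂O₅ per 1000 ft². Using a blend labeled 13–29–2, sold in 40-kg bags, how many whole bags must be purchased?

Product per 1000 ft² = 2.15 / 29% = 7.41379 kg.
Total product = 7.41379 × 11250 / 1000 = 83.4052 kg.
Bags = ⌈83.4052 / 40⌉ = 3.

3 bags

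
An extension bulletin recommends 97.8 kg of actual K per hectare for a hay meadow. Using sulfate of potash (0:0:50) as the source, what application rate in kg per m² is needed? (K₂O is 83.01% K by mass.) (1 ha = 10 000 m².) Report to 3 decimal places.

0.024 kg of product per sq m

As K₂O: 97.8 / 0.8301 = 117.817 kg per hectare.
Product per hectare = 117.817 / 50% = 235.634 kg.
Convert to per m²: 235.634 × 0.0001 = 0.0235634 kg.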